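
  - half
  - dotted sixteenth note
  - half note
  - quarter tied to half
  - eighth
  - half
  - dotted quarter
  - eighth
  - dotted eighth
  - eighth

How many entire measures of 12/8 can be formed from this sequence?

One bar of 12/8 = 48 thirty-second notes.
In thirty-second notes: half = 16; dotted sixteenth note = 3; half note = 16; quarter tied to half (quarter + half) = 24; eighth = 4; half = 16; dotted quarter = 12; eighth = 4; dotted eighth = 6; eighth = 4.
Adding: 16 + 3 + 16 + 24 + 4 + 16 + 12 + 4 + 6 + 4 = 105.
105 ÷ 48 = 2 complete bars with 9 left over.

2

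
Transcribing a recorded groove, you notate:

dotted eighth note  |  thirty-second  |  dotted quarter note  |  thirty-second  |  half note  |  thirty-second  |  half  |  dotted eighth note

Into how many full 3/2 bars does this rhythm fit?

1

One bar of 3/2 = 48 thirty-second notes.
Convert each value to thirty-second notes: dotted eighth note = 6; thirty-second = 1; dotted quarter note = 12; thirty-second = 1; half note = 16; thirty-second = 1; half = 16; dotted eighth note = 6.
Sum: 6 + 1 + 12 + 1 + 16 + 1 + 16 + 6 = 59.
59 ÷ 48 = 1 complete bar with 11 left over.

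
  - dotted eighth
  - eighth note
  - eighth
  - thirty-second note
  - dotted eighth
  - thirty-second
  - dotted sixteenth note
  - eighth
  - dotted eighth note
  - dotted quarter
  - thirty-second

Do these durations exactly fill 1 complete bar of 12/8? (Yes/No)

One bar of 12/8 = 48 thirty-second notes.
Convert each value to thirty-second notes: dotted eighth = 6; eighth note = 4; eighth = 4; thirty-second note = 1; dotted eighth = 6; thirty-second = 1; dotted sixteenth note = 3; eighth = 4; dotted eighth note = 6; dotted quarter = 12; thirty-second = 1.
Total: 6 + 4 + 4 + 1 + 6 + 1 + 3 + 4 + 6 + 12 + 1 = 48.
48 equals 48, so the answer is Yes.

Yes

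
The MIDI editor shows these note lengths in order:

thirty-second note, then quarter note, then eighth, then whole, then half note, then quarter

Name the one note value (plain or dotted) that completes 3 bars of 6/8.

3 bars of 6/8 = 72 thirty-second notes.
In thirty-second notes: thirty-second note = 1; quarter note = 8; eighth = 4; whole = 32; half note = 16; quarter = 8.
Total: 1 + 8 + 4 + 32 + 16 + 8 = 69.
Remaining: 72 − 69 = 3 thirty-second notes, which is a dotted sixteenth note.

dotted sixteenth note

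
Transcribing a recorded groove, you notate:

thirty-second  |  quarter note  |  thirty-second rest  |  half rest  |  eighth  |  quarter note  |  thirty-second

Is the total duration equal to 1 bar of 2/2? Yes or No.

One bar of 2/2 = 32 thirty-second notes.
Convert each value to thirty-second notes: thirty-second = 1; quarter note = 8; thirty-second rest = 1; half rest = 16; eighth = 4; quarter note = 8; thirty-second = 1.
Altogether 1 + 8 + 1 + 16 + 4 + 8 + 1 = 39.
39 exceeds 32, so the answer is No.

No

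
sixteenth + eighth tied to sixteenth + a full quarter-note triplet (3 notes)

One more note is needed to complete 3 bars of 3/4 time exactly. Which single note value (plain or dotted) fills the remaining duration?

3 bars of 3/4 = 36 sixteenth notes.
In sixteenth notes: sixteenth = 1; eighth tied to sixteenth (eighth + sixteenth) = 3; a full quarter-note triplet (3 notes) (three triplet quarters span one half) = 8.
Altogether 1 + 3 + 8 = 12.
Remaining: 36 − 12 = 24 sixteenth notes, which is a dotted whole note.

dotted whole note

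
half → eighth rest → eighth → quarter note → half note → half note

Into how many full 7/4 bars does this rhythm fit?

One bar of 7/4 = 14 eighth notes.
Working in eighth notes: half = 4; eighth rest = 1; eighth = 1; quarter note = 2; half note = 4; half note = 4.
Adding: 4 + 1 + 1 + 2 + 4 + 4 = 16.
16 ÷ 14 = 1 complete bar with 2 left over.

1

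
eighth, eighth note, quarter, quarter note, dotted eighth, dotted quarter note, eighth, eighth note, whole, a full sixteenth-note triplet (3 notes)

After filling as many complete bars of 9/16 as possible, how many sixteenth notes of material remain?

7

One bar of 9/16 = 9 sixteenth notes.
Each duration in sixteenth notes: eighth = 2; eighth note = 2; quarter = 4; quarter note = 4; dotted eighth = 3; dotted quarter note = 6; eighth = 2; eighth note = 2; whole = 16; a full sixteenth-note triplet (3 notes) (three triplet sixteenths span one eighth) = 2.
Total: 2 + 2 + 4 + 4 + 3 + 6 + 2 + 2 + 16 + 2 = 43.
43 ÷ 9 = 4 complete bars with 7 sixteenth notes remaining.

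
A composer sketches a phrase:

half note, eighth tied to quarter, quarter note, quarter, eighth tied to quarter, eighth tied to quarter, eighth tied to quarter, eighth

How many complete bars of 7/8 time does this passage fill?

One bar of 7/8 = 7 eighth notes.
In eighth notes: half note = 4; eighth tied to quarter (eighth + quarter) = 3; quarter note = 2; quarter = 2; eighth tied to quarter (eighth + quarter) = 3; eighth tied to quarter (eighth + quarter) = 3; eighth tied to quarter (eighth + quarter) = 3; eighth = 1.
Total: 4 + 3 + 2 + 2 + 3 + 3 + 3 + 1 = 21.
21 ÷ 7 = 3 complete bars with 0 left over.

3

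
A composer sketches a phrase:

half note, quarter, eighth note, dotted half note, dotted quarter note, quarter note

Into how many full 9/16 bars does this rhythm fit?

One bar of 9/16 = 9 sixteenth notes.
Each duration in sixteenth notes: half note = 8; quarter = 4; eighth note = 2; dotted half note = 12; dotted quarter note = 6; quarter note = 4.
Total: 8 + 4 + 2 + 12 + 6 + 4 = 36.
36 ÷ 9 = 4 complete bars with 0 left over.

4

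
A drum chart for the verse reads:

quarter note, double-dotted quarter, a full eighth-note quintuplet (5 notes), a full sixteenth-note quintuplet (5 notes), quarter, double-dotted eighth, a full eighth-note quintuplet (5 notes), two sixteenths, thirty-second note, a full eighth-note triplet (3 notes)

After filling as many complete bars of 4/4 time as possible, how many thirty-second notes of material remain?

One bar of 4/4 = 32 thirty-second notes.
Each duration in thirty-second notes: quarter note = 8; double-dotted quarter = 14; a full eighth-note quintuplet (5 notes) (five quintuplet eighths span one half) = 16; a full sixteenth-note quintuplet (5 notes) (five quintuplet sixteenths span one quarter) = 8; quarter = 8; double-dotted eighth = 7; a full eighth-note quintuplet (5 notes) (five quintuplet eighths span one half) = 16; sixteenth = 2; sixteenth = 2; thirty-second note = 1; a full eighth-note triplet (3 notes) (three triplet eighths span one quarter) = 8.
Sum: 8 + 14 + 16 + 8 + 8 + 7 + 16 + 2 + 2 + 1 + 8 = 90.
90 ÷ 32 = 2 complete bars with 26 thirty-second notes remaining.

26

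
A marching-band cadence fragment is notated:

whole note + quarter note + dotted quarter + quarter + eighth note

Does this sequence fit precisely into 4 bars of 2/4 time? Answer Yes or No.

Yes

One bar of 2/4 = 4 eighth notes, so 4 bars = 16.
Each duration in eighth notes: whole note = 8; quarter note = 2; dotted quarter = 3; quarter = 2; eighth note = 1.
Adding: 8 + 2 + 3 + 2 + 1 = 16.
16 equals 16, so the answer is Yes.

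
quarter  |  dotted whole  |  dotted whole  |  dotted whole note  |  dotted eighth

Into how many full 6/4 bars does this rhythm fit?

3

One bar of 6/4 = 24 sixteenth notes.
In sixteenth notes: quarter = 4; dotted whole = 24; dotted whole = 24; dotted whole note = 24; dotted eighth = 3.
Sum: 4 + 24 + 24 + 24 + 3 = 79.
79 ÷ 24 = 3 complete bars with 7 left over.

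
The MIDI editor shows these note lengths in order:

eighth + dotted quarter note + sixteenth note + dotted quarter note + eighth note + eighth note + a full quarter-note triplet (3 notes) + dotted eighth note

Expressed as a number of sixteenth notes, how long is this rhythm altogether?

Express everything in sixteenth notes: eighth = 2; dotted quarter note = 6; sixteenth note = 1; dotted quarter note = 6; eighth note = 2; eighth note = 2; a full quarter-note triplet (3 notes) (three triplet quarters span one half) = 8; dotted eighth note = 3.
Sum: 2 + 6 + 1 + 6 + 2 + 2 + 8 + 3 = 30 sixteenth notes.

30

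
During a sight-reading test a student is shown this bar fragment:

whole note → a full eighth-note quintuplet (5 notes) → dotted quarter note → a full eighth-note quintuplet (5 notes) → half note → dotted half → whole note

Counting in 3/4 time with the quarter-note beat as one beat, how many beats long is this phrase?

One quarter-note beat = 2 eighth notes.
Working in eighth notes: whole note = 8; a full eighth-note quintuplet (5 notes) (five quintuplet eighths span one half) = 4; dotted quarter note = 3; a full eighth-note quintuplet (5 notes) (five quintuplet eighths span one half) = 4; half note = 4; dotted half = 6; whole note = 8.
Sum: 8 + 4 + 3 + 4 + 4 + 6 + 8 = 37.
37 ÷ 2 = 18.5 beats.

18.5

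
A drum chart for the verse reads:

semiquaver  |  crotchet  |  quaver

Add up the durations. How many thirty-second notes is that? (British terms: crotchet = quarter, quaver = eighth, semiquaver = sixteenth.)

14

Express everything in thirty-second notes: semiquaver = 2; crotchet = 8; quaver = 4.
Total: 2 + 8 + 4 = 14 thirty-second notes.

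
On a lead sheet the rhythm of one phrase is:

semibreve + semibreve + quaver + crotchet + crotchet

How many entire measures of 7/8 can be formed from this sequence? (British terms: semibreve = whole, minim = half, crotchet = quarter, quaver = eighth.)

One bar of 7/8 = 7 eighth notes.
Express everything in eighth notes: semibreve = 8; semibreve = 8; quaver = 1; crotchet = 2; crotchet = 2.
Total: 8 + 8 + 1 + 2 + 2 = 21.
21 ÷ 7 = 3 complete bars with 0 left over.

3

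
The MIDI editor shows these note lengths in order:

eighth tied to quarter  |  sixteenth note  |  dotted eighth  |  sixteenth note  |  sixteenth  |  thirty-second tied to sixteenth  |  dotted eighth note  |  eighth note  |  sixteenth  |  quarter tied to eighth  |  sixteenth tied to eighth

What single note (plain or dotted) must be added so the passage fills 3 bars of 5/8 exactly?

dotted sixteenth note

3 bars of 5/8 = 60 thirty-second notes.
Working in thirty-second notes: eighth tied to quarter (eighth + quarter) = 12; sixteenth note = 2; dotted eighth = 6; sixteenth note = 2; sixteenth = 2; thirty-second tied to sixteenth (thirty-second + sixteenth) = 3; dotted eighth note = 6; eighth note = 4; sixteenth = 2; quarter tied to eighth (quarter + eighth) = 12; sixteenth tied to eighth (sixteenth + eighth) = 6.
Adding: 12 + 2 + 6 + 2 + 2 + 3 + 6 + 4 + 2 + 12 + 6 = 57.
Remaining: 60 − 57 = 3 thirty-second notes, which is a dotted sixteenth note.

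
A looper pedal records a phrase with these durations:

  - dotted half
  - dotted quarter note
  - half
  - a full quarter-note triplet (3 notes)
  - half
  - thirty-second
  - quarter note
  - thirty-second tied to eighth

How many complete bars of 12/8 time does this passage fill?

One bar of 12/8 = 48 thirty-second notes.
In thirty-second notes: dotted half = 24; dotted quarter note = 12; half = 16; a full quarter-note triplet (3 notes) (three triplet quarters span one half) = 16; half = 16; thirty-second = 1; quarter note = 8; thirty-second tied to eighth (thirty-second + eighth) = 5.
Adding: 24 + 12 + 16 + 16 + 16 + 1 + 8 + 5 = 98.
98 ÷ 48 = 2 complete bars with 2 left over.

2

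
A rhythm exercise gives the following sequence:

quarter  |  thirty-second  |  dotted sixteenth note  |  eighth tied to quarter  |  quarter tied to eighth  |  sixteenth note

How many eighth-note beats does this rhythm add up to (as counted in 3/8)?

One eighth-note beat = 4 thirty-second notes.
Convert each value to thirty-second notes: quarter = 8; thirty-second = 1; dotted sixteenth note = 3; eighth tied to quarter (eighth + quarter) = 12; quarter tied to eighth (quarter + eighth) = 12; sixteenth note = 2.
Adding: 8 + 1 + 3 + 12 + 12 + 2 = 38.
38 ÷ 4 = 9.5 beats.

9.5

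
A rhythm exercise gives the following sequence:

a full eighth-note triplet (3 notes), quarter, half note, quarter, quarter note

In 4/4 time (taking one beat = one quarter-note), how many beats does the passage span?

One quarter-note beat = 2 eighth notes.
In eighth notes: a full eighth-note triplet (3 notes) (three triplet eighths span one quarter) = 2; quarter = 2; half note = 4; quarter = 2; quarter note = 2.
Sum: 2 + 2 + 4 + 2 + 2 = 12.
12 ÷ 2 = 6 beats.

6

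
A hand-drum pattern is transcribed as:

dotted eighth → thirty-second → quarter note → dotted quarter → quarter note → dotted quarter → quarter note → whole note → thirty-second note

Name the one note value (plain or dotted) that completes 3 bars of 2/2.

3 bars of 2/2 = 96 thirty-second notes.
Express everything in thirty-second notes: dotted eighth = 6; thirty-second = 1; quarter note = 8; dotted quarter = 12; quarter note = 8; dotted quarter = 12; quarter note = 8; whole note = 32; thirty-second note = 1.
Total: 6 + 1 + 8 + 12 + 8 + 12 + 8 + 32 + 1 = 88.
Remaining: 96 − 88 = 8 thirty-second notes, which is a quarter note.

quarter note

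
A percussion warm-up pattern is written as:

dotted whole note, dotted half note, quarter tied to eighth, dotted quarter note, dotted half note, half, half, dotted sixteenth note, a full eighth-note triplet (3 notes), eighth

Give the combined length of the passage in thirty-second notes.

167

Working in thirty-second notes: dotted whole note = 48; dotted half note = 24; quarter tied to eighth (quarter + eighth) = 12; dotted quarter note = 12; dotted half note = 24; half = 16; half = 16; dotted sixteenth note = 3; a full eighth-note triplet (3 notes) (three triplet eighths span one quarter) = 8; eighth = 4.
Altogether 48 + 24 + 12 + 12 + 24 + 16 + 16 + 3 + 8 + 4 = 167 thirty-second notes.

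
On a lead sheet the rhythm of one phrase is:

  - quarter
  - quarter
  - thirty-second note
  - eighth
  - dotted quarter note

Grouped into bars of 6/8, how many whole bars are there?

1

One bar of 6/8 = 24 thirty-second notes.
Each duration in thirty-second notes: quarter = 8; quarter = 8; thirty-second note = 1; eighth = 4; dotted quarter note = 12.
Altogether 8 + 8 + 1 + 4 + 12 = 33.
33 ÷ 24 = 1 complete bar with 9 left over.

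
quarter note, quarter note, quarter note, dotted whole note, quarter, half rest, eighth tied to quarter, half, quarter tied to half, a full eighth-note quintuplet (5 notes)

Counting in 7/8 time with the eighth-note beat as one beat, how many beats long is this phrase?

41

One eighth-note beat = 2 sixteenth notes.
In sixteenth notes: quarter note = 4; quarter note = 4; quarter note = 4; dotted whole note = 24; quarter = 4; half rest = 8; eighth tied to quarter (eighth + quarter) = 6; half = 8; quarter tied to half (quarter + half) = 12; a full eighth-note quintuplet (5 notes) (five quintuplet eighths span one half) = 8.
Altogether 4 + 4 + 4 + 24 + 4 + 8 + 6 + 8 + 12 + 8 = 82.
82 ÷ 2 = 41 beats.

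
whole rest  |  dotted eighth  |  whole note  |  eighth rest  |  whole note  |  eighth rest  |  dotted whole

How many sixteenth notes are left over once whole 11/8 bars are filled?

One bar of 11/8 = 22 sixteenth notes.
Convert each value to sixteenth notes: whole rest = 16; dotted eighth = 3; whole note = 16; eighth rest = 2; whole note = 16; eighth rest = 2; dotted whole = 24.
Altogether 16 + 3 + 16 + 2 + 16 + 2 + 24 = 79.
79 ÷ 22 = 3 complete bars with 13 sixteenth notes remaining.

13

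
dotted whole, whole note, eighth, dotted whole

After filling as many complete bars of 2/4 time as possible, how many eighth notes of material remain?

One bar of 2/4 = 4 eighth notes.
Convert each value to eighth notes: dotted whole = 12; whole note = 8; eighth = 1; dotted whole = 12.
Adding: 12 + 8 + 1 + 12 = 33.
33 ÷ 4 = 8 complete bars with 1 eighth note remaining.

1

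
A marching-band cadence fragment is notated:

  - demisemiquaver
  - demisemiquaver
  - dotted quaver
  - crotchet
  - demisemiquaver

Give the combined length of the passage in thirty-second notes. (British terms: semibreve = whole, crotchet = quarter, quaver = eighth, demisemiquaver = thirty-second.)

17

Express everything in thirty-second notes: demisemiquaver = 1; demisemiquaver = 1; dotted quaver = 6; crotchet = 8; demisemiquaver = 1.
Adding: 1 + 1 + 6 + 8 + 1 = 17 thirty-second notes.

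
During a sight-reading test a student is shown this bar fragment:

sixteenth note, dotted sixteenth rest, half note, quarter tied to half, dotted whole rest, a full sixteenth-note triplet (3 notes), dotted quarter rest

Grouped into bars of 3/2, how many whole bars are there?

2

One bar of 3/2 = 48 thirty-second notes.
Working in thirty-second notes: sixteenth note = 2; dotted sixteenth rest = 3; half note = 16; quarter tied to half (quarter + half) = 24; dotted whole rest = 48; a full sixteenth-note triplet (3 notes) (three triplet sixteenths span one eighth) = 4; dotted quarter rest = 12.
Altogether 2 + 3 + 16 + 24 + 48 + 4 + 12 = 109.
109 ÷ 48 = 2 complete bars with 13 left over.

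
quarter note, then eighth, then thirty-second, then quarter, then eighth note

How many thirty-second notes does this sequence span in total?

25

Working in thirty-second notes: quarter note = 8; eighth = 4; thirty-second = 1; quarter = 8; eighth note = 4.
Altogether 8 + 4 + 1 + 8 + 4 = 25 thirty-second notes.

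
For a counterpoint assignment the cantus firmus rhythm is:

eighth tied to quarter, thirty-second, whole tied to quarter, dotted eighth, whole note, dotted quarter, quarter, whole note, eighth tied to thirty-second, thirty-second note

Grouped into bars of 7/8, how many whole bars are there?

One bar of 7/8 = 28 thirty-second notes.
Convert each value to thirty-second notes: eighth tied to quarter (eighth + quarter) = 12; thirty-second = 1; whole tied to quarter (whole + quarter) = 40; dotted eighth = 6; whole note = 32; dotted quarter = 12; quarter = 8; whole note = 32; eighth tied to thirty-second (eighth + thirty-second) = 5; thirty-second note = 1.
Total: 12 + 1 + 40 + 6 + 32 + 12 + 8 + 32 + 5 + 1 = 149.
149 ÷ 28 = 5 complete bars with 9 left over.

5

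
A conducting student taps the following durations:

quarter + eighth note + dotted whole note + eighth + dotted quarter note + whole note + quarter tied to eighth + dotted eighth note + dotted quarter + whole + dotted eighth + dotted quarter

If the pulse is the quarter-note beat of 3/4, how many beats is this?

One quarter-note beat = 4 sixteenth notes.
Working in sixteenth notes: quarter = 4; eighth note = 2; dotted whole note = 24; eighth = 2; dotted quarter note = 6; whole note = 16; quarter tied to eighth (quarter + eighth) = 6; dotted eighth note = 3; dotted quarter = 6; whole = 16; dotted eighth = 3; dotted quarter = 6.
Altogether 4 + 2 + 24 + 2 + 6 + 16 + 6 + 3 + 6 + 16 + 3 + 6 = 94.
94 ÷ 4 = 23.5 beats.

23.5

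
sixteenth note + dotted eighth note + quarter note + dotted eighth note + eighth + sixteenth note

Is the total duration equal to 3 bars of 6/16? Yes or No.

One bar of 6/16 = 6 sixteenth notes, so 3 bars = 18.
Express everything in sixteenth notes: sixteenth note = 1; dotted eighth note = 3; quarter note = 4; dotted eighth note = 3; eighth = 2; sixteenth note = 1.
Sum: 1 + 3 + 4 + 3 + 2 + 1 = 14.
14 falls short of 18, so the answer is No.

No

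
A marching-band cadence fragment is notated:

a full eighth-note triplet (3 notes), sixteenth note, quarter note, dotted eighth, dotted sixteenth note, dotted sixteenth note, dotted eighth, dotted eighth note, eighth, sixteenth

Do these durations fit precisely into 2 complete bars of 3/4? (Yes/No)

One bar of 3/4 = 24 thirty-second notes, so 2 bars = 48.
In thirty-second notes: a full eighth-note triplet (3 notes) (three triplet eighths span one quarter) = 8; sixteenth note = 2; quarter note = 8; dotted eighth = 6; dotted sixteenth note = 3; dotted sixteenth note = 3; dotted eighth = 6; dotted eighth note = 6; eighth = 4; sixteenth = 2.
Sum: 8 + 2 + 8 + 6 + 3 + 3 + 6 + 6 + 4 + 2 = 48.
48 equals 48, so the answer is Yes.

Yes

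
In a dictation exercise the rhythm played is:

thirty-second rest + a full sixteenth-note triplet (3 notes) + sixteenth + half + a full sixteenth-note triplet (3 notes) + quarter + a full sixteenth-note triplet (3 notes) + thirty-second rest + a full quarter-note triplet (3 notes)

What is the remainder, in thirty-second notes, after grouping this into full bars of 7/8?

0

One bar of 7/8 = 28 thirty-second notes.
Express everything in thirty-second notes: thirty-second rest = 1; a full sixteenth-note triplet (3 notes) (three triplet sixteenths span one eighth) = 4; sixteenth = 2; half = 16; a full sixteenth-note triplet (3 notes) (three triplet sixteenths span one eighth) = 4; quarter = 8; a full sixteenth-note triplet (3 notes) (three triplet sixteenths span one eighth) = 4; thirty-second rest = 1; a full quarter-note triplet (3 notes) (three triplet quarters span one half) = 16.
Sum: 1 + 4 + 2 + 16 + 4 + 8 + 4 + 1 + 16 = 56.
56 ÷ 28 = 2 complete bars with 0 thirty-second notes remaining.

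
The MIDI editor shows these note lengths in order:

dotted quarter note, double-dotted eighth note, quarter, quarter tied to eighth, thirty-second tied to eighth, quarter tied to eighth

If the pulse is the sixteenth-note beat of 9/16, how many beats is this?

28

One sixteenth-note beat = 2 thirty-second notes.
In thirty-second notes: dotted quarter note = 12; double-dotted eighth note = 7; quarter = 8; quarter tied to eighth (quarter + eighth) = 12; thirty-second tied to eighth (thirty-second + eighth) = 5; quarter tied to eighth (quarter + eighth) = 12.
Adding: 12 + 7 + 8 + 12 + 5 + 12 = 56.
56 ÷ 2 = 28 beats.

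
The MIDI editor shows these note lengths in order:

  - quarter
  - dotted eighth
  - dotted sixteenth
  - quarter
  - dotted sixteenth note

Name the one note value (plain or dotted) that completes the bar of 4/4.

The bar of 4/4 = 32 thirty-second notes.
Each duration in thirty-second notes: quarter = 8; dotted eighth = 6; dotted sixteenth = 3; quarter = 8; dotted sixteenth note = 3.
Adding: 8 + 6 + 3 + 8 + 3 = 28.
Remaining: 32 − 28 = 4 thirty-second notes, which is a eighth note.

eighth note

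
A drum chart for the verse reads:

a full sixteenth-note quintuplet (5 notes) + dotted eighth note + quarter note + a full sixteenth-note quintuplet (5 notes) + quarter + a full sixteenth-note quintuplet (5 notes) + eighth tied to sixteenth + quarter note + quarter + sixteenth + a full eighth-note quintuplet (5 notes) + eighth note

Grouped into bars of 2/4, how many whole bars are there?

One bar of 2/4 = 8 sixteenth notes.
In sixteenth notes: a full sixteenth-note quintuplet (5 notes) (five quintuplet sixteenths span one quarter) = 4; dotted eighth note = 3; quarter note = 4; a full sixteenth-note quintuplet (5 notes) (five quintuplet sixteenths span one quarter) = 4; quarter = 4; a full sixteenth-note quintuplet (5 notes) (five quintuplet sixteenths span one quarter) = 4; eighth tied to sixteenth (eighth + sixteenth) = 3; quarter note = 4; quarter = 4; sixteenth = 1; a full eighth-note quintuplet (5 notes) (five quintuplet eighths span one half) = 8; eighth note = 2.
Sum: 4 + 3 + 4 + 4 + 4 + 4 + 3 + 4 + 4 + 1 + 8 + 2 = 45.
45 ÷ 8 = 5 complete bars with 5 left over.

5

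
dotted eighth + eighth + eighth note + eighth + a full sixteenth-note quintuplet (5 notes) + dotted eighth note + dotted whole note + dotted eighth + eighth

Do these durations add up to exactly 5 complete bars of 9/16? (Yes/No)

Yes

One bar of 9/16 = 9 sixteenth notes, so 5 bars = 45.
Working in sixteenth notes: dotted eighth = 3; eighth = 2; eighth note = 2; eighth = 2; a full sixteenth-note quintuplet (5 notes) (five quintuplet sixteenths span one quarter) = 4; dotted eighth note = 3; dotted whole note = 24; dotted eighth = 3; eighth = 2.
Altogether 3 + 2 + 2 + 2 + 4 + 3 + 24 + 3 + 2 = 45.
45 equals 45, so the answer is Yes.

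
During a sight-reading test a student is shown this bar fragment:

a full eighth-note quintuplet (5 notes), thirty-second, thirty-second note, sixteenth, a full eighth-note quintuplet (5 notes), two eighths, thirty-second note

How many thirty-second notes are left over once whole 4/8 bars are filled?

13

One bar of 4/8 = 16 thirty-second notes.
Express everything in thirty-second notes: a full eighth-note quintuplet (5 notes) (five quintuplet eighths span one half) = 16; thirty-second = 1; thirty-second note = 1; sixteenth = 2; a full eighth-note quintuplet (5 notes) (five quintuplet eighths span one half) = 16; eighth = 4; eighth = 4; thirty-second note = 1.
Total: 16 + 1 + 1 + 2 + 16 + 4 + 4 + 1 = 45.
45 ÷ 16 = 2 complete bars with 13 thirty-second notes remaining.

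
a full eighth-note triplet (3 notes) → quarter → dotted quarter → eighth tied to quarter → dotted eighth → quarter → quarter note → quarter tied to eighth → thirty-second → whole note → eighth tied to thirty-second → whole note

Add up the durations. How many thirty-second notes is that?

Convert each value to thirty-second notes: a full eighth-note triplet (3 notes) (three triplet eighths span one quarter) = 8; quarter = 8; dotted quarter = 12; eighth tied to quarter (eighth + quarter) = 12; dotted eighth = 6; quarter = 8; quarter note = 8; quarter tied to eighth (quarter + eighth) = 12; thirty-second = 1; whole note = 32; eighth tied to thirty-second (eighth + thirty-second) = 5; whole note = 32.
Altogether 8 + 8 + 12 + 12 + 6 + 8 + 8 + 12 + 1 + 32 + 5 + 32 = 144 thirty-second notes.

144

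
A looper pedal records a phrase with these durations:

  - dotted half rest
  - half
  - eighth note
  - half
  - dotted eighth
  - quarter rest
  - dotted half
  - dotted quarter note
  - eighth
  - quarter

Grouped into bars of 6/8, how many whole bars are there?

5

One bar of 6/8 = 12 sixteenth notes.
Each duration in sixteenth notes: dotted half rest = 12; half = 8; eighth note = 2; half = 8; dotted eighth = 3; quarter rest = 4; dotted half = 12; dotted quarter note = 6; eighth = 2; quarter = 4.
Total: 12 + 8 + 2 + 8 + 3 + 4 + 12 + 6 + 2 + 4 = 61.
61 ÷ 12 = 5 complete bars with 1 left over.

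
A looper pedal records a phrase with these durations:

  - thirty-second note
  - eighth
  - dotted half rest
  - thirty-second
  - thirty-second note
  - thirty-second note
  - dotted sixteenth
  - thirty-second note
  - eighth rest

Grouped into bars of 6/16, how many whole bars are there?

One bar of 6/16 = 12 thirty-second notes.
Each duration in thirty-second notes: thirty-second note = 1; eighth = 4; dotted half rest = 24; thirty-second = 1; thirty-second note = 1; thirty-second note = 1; dotted sixteenth = 3; thirty-second note = 1; eighth rest = 4.
Total: 1 + 4 + 24 + 1 + 1 + 1 + 3 + 1 + 4 = 40.
40 ÷ 12 = 3 complete bars with 4 left over.

3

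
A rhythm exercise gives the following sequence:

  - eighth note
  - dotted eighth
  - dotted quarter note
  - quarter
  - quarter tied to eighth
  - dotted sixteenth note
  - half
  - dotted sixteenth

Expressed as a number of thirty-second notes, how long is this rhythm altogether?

64

Each duration in thirty-second notes: eighth note = 4; dotted eighth = 6; dotted quarter note = 12; quarter = 8; quarter tied to eighth (quarter + eighth) = 12; dotted sixteenth note = 3; half = 16; dotted sixteenth = 3.
Adding: 4 + 6 + 12 + 8 + 12 + 3 + 16 + 3 = 64 thirty-second notes.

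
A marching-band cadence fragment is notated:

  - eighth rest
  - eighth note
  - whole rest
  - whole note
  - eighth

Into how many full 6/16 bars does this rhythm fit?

6

One bar of 6/16 = 3 eighth notes.
In eighth notes: eighth rest = 1; eighth note = 1; whole rest = 8; whole note = 8; eighth = 1.
Sum: 1 + 1 + 8 + 8 + 1 = 19.
19 ÷ 3 = 6 complete bars with 1 left over.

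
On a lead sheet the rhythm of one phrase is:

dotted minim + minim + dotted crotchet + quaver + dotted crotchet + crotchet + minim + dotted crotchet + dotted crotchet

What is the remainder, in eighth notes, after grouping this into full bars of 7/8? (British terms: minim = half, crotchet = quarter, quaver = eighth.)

1

One bar of 7/8 = 7 eighth notes.
In eighth notes: dotted minim = 6; minim = 4; dotted crotchet = 3; quaver = 1; dotted crotchet = 3; crotchet = 2; minim = 4; dotted crotchet = 3; dotted crotchet = 3.
Adding: 6 + 4 + 3 + 1 + 3 + 2 + 4 + 3 + 3 = 29.
29 ÷ 7 = 4 complete bars with 1 eighth note remaining.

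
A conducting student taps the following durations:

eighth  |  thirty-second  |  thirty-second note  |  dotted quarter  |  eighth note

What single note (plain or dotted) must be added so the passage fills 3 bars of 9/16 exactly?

3 bars of 9/16 = 54 thirty-second notes.
In thirty-second notes: eighth = 4; thirty-second = 1; thirty-second note = 1; dotted quarter = 12; eighth note = 4.
Altogether 4 + 1 + 1 + 12 + 4 = 22.
Remaining: 54 − 22 = 32 thirty-second notes, which is a whole note.

whole note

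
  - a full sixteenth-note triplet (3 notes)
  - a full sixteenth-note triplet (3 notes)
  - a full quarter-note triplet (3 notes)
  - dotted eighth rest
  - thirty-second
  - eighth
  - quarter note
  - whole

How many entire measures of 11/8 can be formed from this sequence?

1

One bar of 11/8 = 44 thirty-second notes.
Working in thirty-second notes: a full sixteenth-note triplet (3 notes) (three triplet sixteenths span one eighth) = 4; a full sixteenth-note triplet (3 notes) (three triplet sixteenths span one eighth) = 4; a full quarter-note triplet (3 notes) (three triplet quarters span one half) = 16; dotted eighth rest = 6; thirty-second = 1; eighth = 4; quarter note = 8; whole = 32.
Sum: 4 + 4 + 16 + 6 + 1 + 4 + 8 + 32 = 75.
75 ÷ 44 = 1 complete bar with 31 left over.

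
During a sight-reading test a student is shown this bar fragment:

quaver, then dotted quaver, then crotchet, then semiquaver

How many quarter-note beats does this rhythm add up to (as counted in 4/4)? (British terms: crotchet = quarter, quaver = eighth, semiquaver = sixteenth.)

2.5

One quarter-note beat = 4 sixteenth notes.
In sixteenth notes: quaver = 2; dotted quaver = 3; crotchet = 4; semiquaver = 1.
Sum: 2 + 3 + 4 + 1 = 10.
10 ÷ 4 = 2.5 beats.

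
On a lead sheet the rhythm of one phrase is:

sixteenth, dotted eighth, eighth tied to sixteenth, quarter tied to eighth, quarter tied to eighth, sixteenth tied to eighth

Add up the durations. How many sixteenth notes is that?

22

Convert each value to sixteenth notes: sixteenth = 1; dotted eighth = 3; eighth tied to sixteenth (eighth + sixteenth) = 3; quarter tied to eighth (quarter + eighth) = 6; quarter tied to eighth (quarter + eighth) = 6; sixteenth tied to eighth (sixteenth + eighth) = 3.
Total: 1 + 3 + 3 + 6 + 6 + 3 = 22 sixteenth notes.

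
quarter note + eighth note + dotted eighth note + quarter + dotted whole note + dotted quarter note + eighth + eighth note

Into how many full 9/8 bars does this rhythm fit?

2

One bar of 9/8 = 18 sixteenth notes.
Each duration in sixteenth notes: quarter note = 4; eighth note = 2; dotted eighth note = 3; quarter = 4; dotted whole note = 24; dotted quarter note = 6; eighth = 2; eighth note = 2.
Adding: 4 + 2 + 3 + 4 + 24 + 6 + 2 + 2 = 47.
47 ÷ 18 = 2 complete bars with 11 left over.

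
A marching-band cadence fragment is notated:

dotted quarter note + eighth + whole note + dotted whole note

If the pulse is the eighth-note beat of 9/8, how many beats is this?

One eighth-note beat = 2 sixteenth notes.
Each duration in sixteenth notes: dotted quarter note = 6; eighth = 2; whole note = 16; dotted whole note = 24.
Total: 6 + 2 + 16 + 24 = 48.
48 ÷ 2 = 24 beats.

24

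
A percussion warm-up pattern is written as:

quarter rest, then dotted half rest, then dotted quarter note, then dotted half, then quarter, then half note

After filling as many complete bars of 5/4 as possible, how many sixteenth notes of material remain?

One bar of 5/4 = 10 eighth notes.
Each duration in eighth notes: quarter rest = 2; dotted half rest = 6; dotted quarter note = 3; dotted half = 6; quarter = 2; half note = 4.
Sum: 2 + 6 + 3 + 6 + 2 + 4 = 23.
23 ÷ 10 = 2 complete bars with 3 eighth notes remaining = 6 sixteenth notes.

6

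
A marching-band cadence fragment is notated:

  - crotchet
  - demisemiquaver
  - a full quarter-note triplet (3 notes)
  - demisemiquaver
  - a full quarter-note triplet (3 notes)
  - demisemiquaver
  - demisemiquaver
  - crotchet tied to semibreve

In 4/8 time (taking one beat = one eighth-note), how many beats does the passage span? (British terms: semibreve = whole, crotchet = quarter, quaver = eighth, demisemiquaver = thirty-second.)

21

One eighth-note beat = 4 thirty-second notes.
Working in thirty-second notes: crotchet = 8; demisemiquaver = 1; a full quarter-note triplet (3 notes) (three triplet quarters span one half) = 16; demisemiquaver = 1; a full quarter-note triplet (3 notes) (three triplet quarters span one half) = 16; demisemiquaver = 1; demisemiquaver = 1; crotchet tied to semibreve (crotchet + semibreve) = 40.
Total: 8 + 1 + 16 + 1 + 16 + 1 + 1 + 40 = 84.
84 ÷ 4 = 21 beats.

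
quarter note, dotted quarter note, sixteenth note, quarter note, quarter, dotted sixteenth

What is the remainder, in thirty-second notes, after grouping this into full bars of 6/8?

One bar of 6/8 = 24 thirty-second notes.
Each duration in thirty-second notes: quarter note = 8; dotted quarter note = 12; sixteenth note = 2; quarter note = 8; quarter = 8; dotted sixteenth = 3.
Adding: 8 + 12 + 2 + 8 + 8 + 3 = 41.
41 ÷ 24 = 1 complete bar with 17 thirty-second notes remaining.

17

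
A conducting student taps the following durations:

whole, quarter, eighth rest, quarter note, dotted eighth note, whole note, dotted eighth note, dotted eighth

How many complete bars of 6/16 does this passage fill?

8

One bar of 6/16 = 6 sixteenth notes.
In sixteenth notes: whole = 16; quarter = 4; eighth rest = 2; quarter note = 4; dotted eighth note = 3; whole note = 16; dotted eighth note = 3; dotted eighth = 3.
Sum: 16 + 4 + 2 + 4 + 3 + 16 + 3 + 3 = 51.
51 ÷ 6 = 8 complete bars with 3 left over.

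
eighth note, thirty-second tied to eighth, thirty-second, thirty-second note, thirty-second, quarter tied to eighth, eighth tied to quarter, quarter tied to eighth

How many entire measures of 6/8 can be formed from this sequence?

One bar of 6/8 = 24 thirty-second notes.
Convert each value to thirty-second notes: eighth note = 4; thirty-second tied to eighth (thirty-second + eighth) = 5; thirty-second = 1; thirty-second note = 1; thirty-second = 1; quarter tied to eighth (quarter + eighth) = 12; eighth tied to quarter (eighth + quarter) = 12; quarter tied to eighth (quarter + eighth) = 12.
Sum: 4 + 5 + 1 + 1 + 1 + 12 + 12 + 12 = 48.
48 ÷ 24 = 2 complete bars with 0 left over.

2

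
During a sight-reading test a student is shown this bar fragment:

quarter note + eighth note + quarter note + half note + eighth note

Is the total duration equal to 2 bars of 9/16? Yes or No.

One bar of 9/16 = 9 sixteenth notes, so 2 bars = 18.
In sixteenth notes: quarter note = 4; eighth note = 2; quarter note = 4; half note = 8; eighth note = 2.
Total: 4 + 2 + 4 + 8 + 2 = 20.
20 exceeds 18, so the answer is No.

No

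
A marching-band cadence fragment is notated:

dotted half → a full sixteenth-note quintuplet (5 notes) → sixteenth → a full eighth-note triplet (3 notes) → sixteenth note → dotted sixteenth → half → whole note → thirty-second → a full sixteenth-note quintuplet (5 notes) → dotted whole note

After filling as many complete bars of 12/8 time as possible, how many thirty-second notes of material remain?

One bar of 12/8 = 48 thirty-second notes.
Each duration in thirty-second notes: dotted half = 24; a full sixteenth-note quintuplet (5 notes) (five quintuplet sixteenths span one quarter) = 8; sixteenth = 2; a full eighth-note triplet (3 notes) (three triplet eighths span one quarter) = 8; sixteenth note = 2; dotted sixteenth = 3; half = 16; whole note = 32; thirty-second = 1; a full sixteenth-note quintuplet (5 notes) (five quintuplet sixteenths span one quarter) = 8; dotted whole note = 48.
Sum: 24 + 8 + 2 + 8 + 2 + 3 + 16 + 32 + 1 + 8 + 48 = 152.
152 ÷ 48 = 3 complete bars with 8 thirty-second notes remaining.

8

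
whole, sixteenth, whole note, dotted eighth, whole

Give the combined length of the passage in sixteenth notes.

52

Express everything in sixteenth notes: whole = 16; sixteenth = 1; whole note = 16; dotted eighth = 3; whole = 16.
Adding: 16 + 1 + 16 + 3 + 16 = 52 sixteenth notes.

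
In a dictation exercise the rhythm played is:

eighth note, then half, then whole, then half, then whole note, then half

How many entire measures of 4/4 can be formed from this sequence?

3

One bar of 4/4 = 8 eighth notes.
Each duration in eighth notes: eighth note = 1; half = 4; whole = 8; half = 4; whole note = 8; half = 4.
Altogether 1 + 4 + 8 + 4 + 8 + 4 = 29.
29 ÷ 8 = 3 complete bars with 5 left over.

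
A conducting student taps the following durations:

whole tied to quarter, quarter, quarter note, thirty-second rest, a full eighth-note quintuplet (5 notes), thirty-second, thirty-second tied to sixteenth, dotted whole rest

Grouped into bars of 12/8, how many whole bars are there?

2

One bar of 12/8 = 48 thirty-second notes.
Working in thirty-second notes: whole tied to quarter (whole + quarter) = 40; quarter = 8; quarter note = 8; thirty-second rest = 1; a full eighth-note quintuplet (5 notes) (five quintuplet eighths span one half) = 16; thirty-second = 1; thirty-second tied to sixteenth (thirty-second + sixteenth) = 3; dotted whole rest = 48.
Sum: 40 + 8 + 8 + 1 + 16 + 1 + 3 + 48 = 125.
125 ÷ 48 = 2 complete bars with 29 left over.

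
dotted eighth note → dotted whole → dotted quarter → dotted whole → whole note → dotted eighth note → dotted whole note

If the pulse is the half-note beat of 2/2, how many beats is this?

One half-note beat = 8 sixteenth notes.
Convert each value to sixteenth notes: dotted eighth note = 3; dotted whole = 24; dotted quarter = 6; dotted whole = 24; whole note = 16; dotted eighth note = 3; dotted whole note = 24.
Sum: 3 + 24 + 6 + 24 + 16 + 3 + 24 = 100.
100 ÷ 8 = 12.5 beats.

12.5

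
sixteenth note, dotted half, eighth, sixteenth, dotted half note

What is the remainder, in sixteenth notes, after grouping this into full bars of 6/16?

4

One bar of 6/16 = 6 sixteenth notes.
Working in sixteenth notes: sixteenth note = 1; dotted half = 12; eighth = 2; sixteenth = 1; dotted half note = 12.
Altogether 1 + 12 + 2 + 1 + 12 = 28.
28 ÷ 6 = 4 complete bars with 4 sixteenth notes remaining.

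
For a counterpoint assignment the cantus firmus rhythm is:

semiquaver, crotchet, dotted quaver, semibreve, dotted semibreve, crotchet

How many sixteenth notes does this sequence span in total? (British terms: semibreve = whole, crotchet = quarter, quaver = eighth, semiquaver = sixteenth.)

52

Convert each value to sixteenth notes: semiquaver = 1; crotchet = 4; dotted quaver = 3; semibreve = 16; dotted semibreve = 24; crotchet = 4.
Altogether 1 + 4 + 3 + 16 + 24 + 4 = 52 sixteenth notes.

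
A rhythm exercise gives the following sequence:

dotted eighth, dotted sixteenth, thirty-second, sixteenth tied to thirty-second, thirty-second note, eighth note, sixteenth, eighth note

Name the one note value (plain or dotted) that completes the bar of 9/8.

The bar of 9/8 = 36 thirty-second notes.
In thirty-second notes: dotted eighth = 6; dotted sixteenth = 3; thirty-second = 1; sixteenth tied to thirty-second (sixteenth + thirty-second) = 3; thirty-second note = 1; eighth note = 4; sixteenth = 2; eighth note = 4.
Altogether 6 + 3 + 1 + 3 + 1 + 4 + 2 + 4 = 24.
Remaining: 36 − 24 = 12 thirty-second notes, which is a dotted quarter note.

dotted quarter note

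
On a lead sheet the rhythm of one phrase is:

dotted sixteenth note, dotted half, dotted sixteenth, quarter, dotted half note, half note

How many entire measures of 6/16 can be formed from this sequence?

One bar of 6/16 = 12 thirty-second notes.
In thirty-second notes: dotted sixteenth note = 3; dotted half = 24; dotted sixteenth = 3; quarter = 8; dotted half note = 24; half note = 16.
Total: 3 + 24 + 3 + 8 + 24 + 16 = 78.
78 ÷ 12 = 6 complete bars with 6 left over.

6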